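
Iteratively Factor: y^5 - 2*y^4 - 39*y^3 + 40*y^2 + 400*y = (y + 4)*(y^4 - 6*y^3 - 15*y^2 + 100*y) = (y - 5)*(y + 4)*(y^3 - y^2 - 20*y) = (y - 5)*(y + 4)^2*(y^2 - 5*y) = (y - 5)^2*(y + 4)^2*(y)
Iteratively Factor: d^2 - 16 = (d + 4)*(d - 4)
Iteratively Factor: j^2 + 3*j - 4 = (j + 4)*(j - 1)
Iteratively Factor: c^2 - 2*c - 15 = (c + 3)*(c - 5)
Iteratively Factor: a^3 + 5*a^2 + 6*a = (a + 3)*(a^2 + 2*a) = a*(a + 3)*(a + 2)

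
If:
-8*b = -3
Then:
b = 3/8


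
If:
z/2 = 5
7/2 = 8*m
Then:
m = 7/16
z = 10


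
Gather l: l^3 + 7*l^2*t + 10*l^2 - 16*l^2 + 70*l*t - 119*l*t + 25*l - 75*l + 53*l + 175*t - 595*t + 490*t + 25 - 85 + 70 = l^3 + l^2*(7*t - 6) + l*(3 - 49*t) + 70*t + 10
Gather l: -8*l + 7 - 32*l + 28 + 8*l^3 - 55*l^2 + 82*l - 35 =8*l^3 - 55*l^2 + 42*l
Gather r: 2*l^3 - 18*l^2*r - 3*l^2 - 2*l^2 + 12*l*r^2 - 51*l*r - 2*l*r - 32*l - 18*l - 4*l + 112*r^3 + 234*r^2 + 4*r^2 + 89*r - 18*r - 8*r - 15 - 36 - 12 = 2*l^3 - 5*l^2 - 54*l + 112*r^3 + r^2*(12*l + 238) + r*(-18*l^2 - 53*l + 63) - 63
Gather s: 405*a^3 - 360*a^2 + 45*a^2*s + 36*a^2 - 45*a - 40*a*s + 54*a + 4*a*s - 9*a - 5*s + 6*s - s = 405*a^3 - 324*a^2 + s*(45*a^2 - 36*a)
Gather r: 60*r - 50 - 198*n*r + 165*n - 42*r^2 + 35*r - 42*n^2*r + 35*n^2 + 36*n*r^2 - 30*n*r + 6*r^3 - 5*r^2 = 35*n^2 + 165*n + 6*r^3 + r^2*(36*n - 47) + r*(-42*n^2 - 228*n + 95) - 50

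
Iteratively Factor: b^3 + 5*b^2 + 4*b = (b + 1)*(b^2 + 4*b) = b*(b + 1)*(b + 4)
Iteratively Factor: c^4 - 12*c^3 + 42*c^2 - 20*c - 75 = (c + 1)*(c^3 - 13*c^2 + 55*c - 75) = (c - 3)*(c + 1)*(c^2 - 10*c + 25) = (c - 5)*(c - 3)*(c + 1)*(c - 5)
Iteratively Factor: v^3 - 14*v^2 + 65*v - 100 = (v - 5)*(v^2 - 9*v + 20) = (v - 5)^2*(v - 4)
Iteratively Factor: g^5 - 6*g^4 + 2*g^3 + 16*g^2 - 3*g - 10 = (g - 1)*(g^4 - 5*g^3 - 3*g^2 + 13*g + 10) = (g - 1)*(g + 1)*(g^3 - 6*g^2 + 3*g + 10) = (g - 5)*(g - 1)*(g + 1)*(g^2 - g - 2) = (g - 5)*(g - 2)*(g - 1)*(g + 1)*(g + 1)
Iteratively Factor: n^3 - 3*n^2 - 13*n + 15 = (n - 5)*(n^2 + 2*n - 3) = (n - 5)*(n - 1)*(n + 3)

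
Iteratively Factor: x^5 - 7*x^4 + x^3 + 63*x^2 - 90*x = (x - 2)*(x^4 - 5*x^3 - 9*x^2 + 45*x) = (x - 3)*(x - 2)*(x^3 - 2*x^2 - 15*x) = (x - 5)*(x - 3)*(x - 2)*(x^2 + 3*x) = x*(x - 5)*(x - 3)*(x - 2)*(x + 3)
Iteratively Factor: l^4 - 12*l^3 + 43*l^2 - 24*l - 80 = (l + 1)*(l^3 - 13*l^2 + 56*l - 80) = (l - 5)*(l + 1)*(l^2 - 8*l + 16) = (l - 5)*(l - 4)*(l + 1)*(l - 4)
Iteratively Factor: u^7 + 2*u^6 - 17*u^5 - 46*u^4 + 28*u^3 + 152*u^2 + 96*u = (u + 2)*(u^6 - 17*u^4 - 12*u^3 + 52*u^2 + 48*u) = u*(u + 2)*(u^5 - 17*u^3 - 12*u^2 + 52*u + 48) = u*(u - 2)*(u + 2)*(u^4 + 2*u^3 - 13*u^2 - 38*u - 24) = u*(u - 2)*(u + 2)^2*(u^3 - 13*u - 12) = u*(u - 4)*(u - 2)*(u + 2)^2*(u^2 + 4*u + 3) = u*(u - 4)*(u - 2)*(u + 2)^2*(u + 3)*(u + 1)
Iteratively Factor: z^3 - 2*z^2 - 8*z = (z + 2)*(z^2 - 4*z) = (z - 4)*(z + 2)*(z)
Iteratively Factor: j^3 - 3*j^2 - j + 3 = (j + 1)*(j^2 - 4*j + 3) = (j - 3)*(j + 1)*(j - 1)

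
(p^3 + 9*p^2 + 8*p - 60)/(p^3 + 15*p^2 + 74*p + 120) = (p - 2)/(p + 4)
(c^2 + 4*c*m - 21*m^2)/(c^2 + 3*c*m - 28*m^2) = (c - 3*m)/(c - 4*m)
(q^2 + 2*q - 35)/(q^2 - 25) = (q + 7)/(q + 5)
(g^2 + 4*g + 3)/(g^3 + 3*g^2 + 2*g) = (g + 3)/(g*(g + 2))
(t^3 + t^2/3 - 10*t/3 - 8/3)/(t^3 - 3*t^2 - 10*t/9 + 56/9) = 3*(t + 1)/(3*t - 7)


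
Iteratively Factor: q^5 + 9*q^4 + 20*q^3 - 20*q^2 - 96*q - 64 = (q + 4)*(q^4 + 5*q^3 - 20*q - 16) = (q - 2)*(q + 4)*(q^3 + 7*q^2 + 14*q + 8) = (q - 2)*(q + 4)^2*(q^2 + 3*q + 2) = (q - 2)*(q + 1)*(q + 4)^2*(q + 2)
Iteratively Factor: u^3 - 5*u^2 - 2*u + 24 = (u - 3)*(u^2 - 2*u - 8) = (u - 4)*(u - 3)*(u + 2)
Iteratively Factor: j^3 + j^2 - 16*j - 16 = (j + 4)*(j^2 - 3*j - 4) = (j + 1)*(j + 4)*(j - 4)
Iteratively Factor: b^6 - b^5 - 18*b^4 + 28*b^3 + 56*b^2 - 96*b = (b - 2)*(b^5 + b^4 - 16*b^3 - 4*b^2 + 48*b) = (b - 2)*(b + 2)*(b^4 - b^3 - 14*b^2 + 24*b) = b*(b - 2)*(b + 2)*(b^3 - b^2 - 14*b + 24) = b*(b - 3)*(b - 2)*(b + 2)*(b^2 + 2*b - 8) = b*(b - 3)*(b - 2)*(b + 2)*(b + 4)*(b - 2)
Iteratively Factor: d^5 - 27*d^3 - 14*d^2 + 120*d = (d - 2)*(d^4 + 2*d^3 - 23*d^2 - 60*d) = (d - 2)*(d + 4)*(d^3 - 2*d^2 - 15*d) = d*(d - 2)*(d + 4)*(d^2 - 2*d - 15) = d*(d - 2)*(d + 3)*(d + 4)*(d - 5)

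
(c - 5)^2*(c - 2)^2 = c^4 - 14*c^3 + 69*c^2 - 140*c + 100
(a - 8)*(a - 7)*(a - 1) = a^3 - 16*a^2 + 71*a - 56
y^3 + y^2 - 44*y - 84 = (y - 7)*(y + 2)*(y + 6)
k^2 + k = k*(k + 1)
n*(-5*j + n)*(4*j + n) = -20*j^2*n - j*n^2 + n^3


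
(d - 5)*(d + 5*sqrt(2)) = d^2 - 5*d + 5*sqrt(2)*d - 25*sqrt(2)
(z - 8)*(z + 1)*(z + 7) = z^3 - 57*z - 56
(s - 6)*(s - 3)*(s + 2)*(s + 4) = s^4 - 3*s^3 - 28*s^2 + 36*s + 144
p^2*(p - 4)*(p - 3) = p^4 - 7*p^3 + 12*p^2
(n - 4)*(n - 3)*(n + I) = n^3 - 7*n^2 + I*n^2 + 12*n - 7*I*n + 12*I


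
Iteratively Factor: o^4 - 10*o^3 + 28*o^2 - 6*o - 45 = (o - 3)*(o^3 - 7*o^2 + 7*o + 15) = (o - 3)*(o + 1)*(o^2 - 8*o + 15) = (o - 3)^2*(o + 1)*(o - 5)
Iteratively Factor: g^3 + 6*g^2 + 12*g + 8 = (g + 2)*(g^2 + 4*g + 4) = (g + 2)^2*(g + 2)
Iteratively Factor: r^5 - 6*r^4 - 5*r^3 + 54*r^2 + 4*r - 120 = (r - 5)*(r^4 - r^3 - 10*r^2 + 4*r + 24) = (r - 5)*(r - 2)*(r^3 + r^2 - 8*r - 12) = (r - 5)*(r - 2)*(r + 2)*(r^2 - r - 6) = (r - 5)*(r - 2)*(r + 2)^2*(r - 3)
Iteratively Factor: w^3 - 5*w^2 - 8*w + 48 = (w - 4)*(w^2 - w - 12) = (w - 4)*(w + 3)*(w - 4)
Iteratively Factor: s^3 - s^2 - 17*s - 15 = (s + 3)*(s^2 - 4*s - 5) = (s + 1)*(s + 3)*(s - 5)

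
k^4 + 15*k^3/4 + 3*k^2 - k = k*(k - 1/4)*(k + 2)^2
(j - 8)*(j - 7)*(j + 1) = j^3 - 14*j^2 + 41*j + 56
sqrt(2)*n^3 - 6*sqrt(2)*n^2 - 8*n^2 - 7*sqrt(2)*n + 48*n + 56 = (n - 7)*(n - 4*sqrt(2))*(sqrt(2)*n + sqrt(2))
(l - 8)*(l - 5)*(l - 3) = l^3 - 16*l^2 + 79*l - 120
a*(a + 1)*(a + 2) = a^3 + 3*a^2 + 2*a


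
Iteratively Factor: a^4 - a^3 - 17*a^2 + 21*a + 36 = (a + 1)*(a^3 - 2*a^2 - 15*a + 36) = (a + 1)*(a + 4)*(a^2 - 6*a + 9) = (a - 3)*(a + 1)*(a + 4)*(a - 3)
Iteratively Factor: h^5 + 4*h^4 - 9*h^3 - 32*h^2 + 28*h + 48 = (h + 3)*(h^4 + h^3 - 12*h^2 + 4*h + 16) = (h + 1)*(h + 3)*(h^3 - 12*h + 16) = (h - 2)*(h + 1)*(h + 3)*(h^2 + 2*h - 8) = (h - 2)^2*(h + 1)*(h + 3)*(h + 4)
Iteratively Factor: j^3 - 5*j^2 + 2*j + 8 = (j - 4)*(j^2 - j - 2) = (j - 4)*(j + 1)*(j - 2)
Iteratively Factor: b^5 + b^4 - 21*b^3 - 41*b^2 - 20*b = (b - 5)*(b^4 + 6*b^3 + 9*b^2 + 4*b) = (b - 5)*(b + 4)*(b^3 + 2*b^2 + b) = b*(b - 5)*(b + 4)*(b^2 + 2*b + 1) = b*(b - 5)*(b + 1)*(b + 4)*(b + 1)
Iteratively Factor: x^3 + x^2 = (x)*(x^2 + x) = x*(x + 1)*(x)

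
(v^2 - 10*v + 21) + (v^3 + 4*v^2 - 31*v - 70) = v^3 + 5*v^2 - 41*v - 49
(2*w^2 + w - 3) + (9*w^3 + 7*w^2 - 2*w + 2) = 9*w^3 + 9*w^2 - w - 1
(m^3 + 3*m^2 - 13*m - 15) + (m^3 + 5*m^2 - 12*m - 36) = 2*m^3 + 8*m^2 - 25*m - 51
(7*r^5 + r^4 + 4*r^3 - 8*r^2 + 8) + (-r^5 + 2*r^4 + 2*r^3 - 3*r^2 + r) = 6*r^5 + 3*r^4 + 6*r^3 - 11*r^2 + r + 8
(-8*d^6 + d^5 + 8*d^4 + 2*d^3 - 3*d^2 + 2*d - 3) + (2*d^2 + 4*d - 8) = -8*d^6 + d^5 + 8*d^4 + 2*d^3 - d^2 + 6*d - 11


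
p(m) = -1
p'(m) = 0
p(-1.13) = -1.00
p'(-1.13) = 0.00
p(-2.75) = -1.00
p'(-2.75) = 0.00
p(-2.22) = -1.00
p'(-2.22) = 0.00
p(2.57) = -1.00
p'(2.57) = 0.00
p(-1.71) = -1.00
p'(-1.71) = 0.00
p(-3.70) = -1.00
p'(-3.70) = 0.00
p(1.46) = -1.00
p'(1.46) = 0.00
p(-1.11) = -1.00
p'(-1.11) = 0.00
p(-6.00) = -1.00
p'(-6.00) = 0.00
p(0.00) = -1.00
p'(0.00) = 0.00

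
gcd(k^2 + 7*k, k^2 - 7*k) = k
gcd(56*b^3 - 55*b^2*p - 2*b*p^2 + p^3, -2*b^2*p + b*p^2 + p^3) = -b + p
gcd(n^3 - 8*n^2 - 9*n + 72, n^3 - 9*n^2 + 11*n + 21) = n - 3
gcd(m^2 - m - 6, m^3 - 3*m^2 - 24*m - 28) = m + 2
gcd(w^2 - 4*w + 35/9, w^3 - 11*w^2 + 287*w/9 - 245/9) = w^2 - 4*w + 35/9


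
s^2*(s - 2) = s^3 - 2*s^2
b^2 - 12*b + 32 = (b - 8)*(b - 4)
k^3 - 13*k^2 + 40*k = k*(k - 8)*(k - 5)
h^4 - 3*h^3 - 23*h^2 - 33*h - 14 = (h - 7)*(h + 1)^2*(h + 2)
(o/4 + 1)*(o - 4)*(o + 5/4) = o^3/4 + 5*o^2/16 - 4*o - 5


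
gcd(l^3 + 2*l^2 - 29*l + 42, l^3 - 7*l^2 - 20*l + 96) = l - 3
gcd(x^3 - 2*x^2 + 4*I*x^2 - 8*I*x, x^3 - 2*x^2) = x^2 - 2*x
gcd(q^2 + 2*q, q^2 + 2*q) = q^2 + 2*q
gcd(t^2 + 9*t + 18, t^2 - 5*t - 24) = t + 3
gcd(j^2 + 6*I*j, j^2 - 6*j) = j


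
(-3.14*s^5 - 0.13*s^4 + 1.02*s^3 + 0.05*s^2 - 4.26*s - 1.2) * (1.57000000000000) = -4.9298*s^5 - 0.2041*s^4 + 1.6014*s^3 + 0.0785*s^2 - 6.6882*s - 1.884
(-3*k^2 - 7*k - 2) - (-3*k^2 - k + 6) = -6*k - 8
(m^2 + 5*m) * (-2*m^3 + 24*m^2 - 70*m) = -2*m^5 + 14*m^4 + 50*m^3 - 350*m^2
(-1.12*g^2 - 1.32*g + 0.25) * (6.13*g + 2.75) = -6.8656*g^3 - 11.1716*g^2 - 2.0975*g + 0.6875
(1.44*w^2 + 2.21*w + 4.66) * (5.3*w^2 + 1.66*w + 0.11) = 7.632*w^4 + 14.1034*w^3 + 28.525*w^2 + 7.9787*w + 0.5126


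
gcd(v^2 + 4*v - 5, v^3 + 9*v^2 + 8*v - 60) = v + 5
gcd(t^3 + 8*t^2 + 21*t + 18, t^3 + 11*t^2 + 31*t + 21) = t + 3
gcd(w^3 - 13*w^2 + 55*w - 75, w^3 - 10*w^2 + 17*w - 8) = 1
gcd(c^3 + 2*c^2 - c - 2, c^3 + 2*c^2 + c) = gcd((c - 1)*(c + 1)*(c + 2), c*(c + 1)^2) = c + 1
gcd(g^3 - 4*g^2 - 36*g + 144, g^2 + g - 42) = g - 6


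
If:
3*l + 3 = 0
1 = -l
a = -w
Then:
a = -w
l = -1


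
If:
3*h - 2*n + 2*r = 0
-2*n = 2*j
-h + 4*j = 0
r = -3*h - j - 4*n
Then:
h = 0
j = 0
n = 0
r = 0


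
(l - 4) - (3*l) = -2*l - 4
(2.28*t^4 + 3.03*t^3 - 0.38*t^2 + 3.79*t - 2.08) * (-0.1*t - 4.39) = -0.228*t^5 - 10.3122*t^4 - 13.2637*t^3 + 1.2892*t^2 - 16.4301*t + 9.1312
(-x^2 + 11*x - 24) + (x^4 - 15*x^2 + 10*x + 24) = x^4 - 16*x^2 + 21*x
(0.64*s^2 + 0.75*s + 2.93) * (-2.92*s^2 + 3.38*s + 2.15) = -1.8688*s^4 - 0.0268000000000002*s^3 - 4.6446*s^2 + 11.5159*s + 6.2995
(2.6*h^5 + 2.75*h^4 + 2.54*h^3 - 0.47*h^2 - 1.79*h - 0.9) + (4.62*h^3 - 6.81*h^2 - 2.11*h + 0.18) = 2.6*h^5 + 2.75*h^4 + 7.16*h^3 - 7.28*h^2 - 3.9*h - 0.72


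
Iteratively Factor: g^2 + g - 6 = (g + 3)*(g - 2)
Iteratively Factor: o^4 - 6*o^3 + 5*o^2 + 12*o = (o)*(o^3 - 6*o^2 + 5*o + 12) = o*(o + 1)*(o^2 - 7*o + 12) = o*(o - 4)*(o + 1)*(o - 3)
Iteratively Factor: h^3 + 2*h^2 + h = (h + 1)*(h^2 + h) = (h + 1)^2*(h)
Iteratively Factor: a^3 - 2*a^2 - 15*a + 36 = (a - 3)*(a^2 + a - 12) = (a - 3)*(a + 4)*(a - 3)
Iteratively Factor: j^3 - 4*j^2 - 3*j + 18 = (j - 3)*(j^2 - j - 6) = (j - 3)^2*(j + 2)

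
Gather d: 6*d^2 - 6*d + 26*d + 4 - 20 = 6*d^2 + 20*d - 16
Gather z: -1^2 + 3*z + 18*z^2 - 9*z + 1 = 18*z^2 - 6*z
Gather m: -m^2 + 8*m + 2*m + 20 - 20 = -m^2 + 10*m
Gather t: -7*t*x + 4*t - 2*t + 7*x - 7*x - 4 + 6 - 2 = t*(2 - 7*x)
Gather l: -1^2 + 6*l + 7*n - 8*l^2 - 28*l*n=-8*l^2 + l*(6 - 28*n) + 7*n - 1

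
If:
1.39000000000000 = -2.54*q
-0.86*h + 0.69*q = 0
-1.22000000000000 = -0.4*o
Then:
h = -0.44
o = 3.05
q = -0.55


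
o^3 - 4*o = o*(o - 2)*(o + 2)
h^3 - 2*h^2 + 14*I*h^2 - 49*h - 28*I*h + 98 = (h - 2)*(h + 7*I)^2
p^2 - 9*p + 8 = (p - 8)*(p - 1)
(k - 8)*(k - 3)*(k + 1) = k^3 - 10*k^2 + 13*k + 24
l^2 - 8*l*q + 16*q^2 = (l - 4*q)^2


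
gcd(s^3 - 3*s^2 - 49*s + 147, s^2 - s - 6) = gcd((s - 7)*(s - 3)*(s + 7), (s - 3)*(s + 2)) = s - 3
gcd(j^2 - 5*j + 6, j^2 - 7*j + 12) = j - 3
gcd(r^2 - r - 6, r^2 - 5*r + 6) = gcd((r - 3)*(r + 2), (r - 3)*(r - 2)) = r - 3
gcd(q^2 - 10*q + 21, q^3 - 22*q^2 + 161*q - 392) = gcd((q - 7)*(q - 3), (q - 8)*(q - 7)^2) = q - 7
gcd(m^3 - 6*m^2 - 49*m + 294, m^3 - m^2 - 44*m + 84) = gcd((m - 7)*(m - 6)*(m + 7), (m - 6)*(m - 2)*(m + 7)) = m^2 + m - 42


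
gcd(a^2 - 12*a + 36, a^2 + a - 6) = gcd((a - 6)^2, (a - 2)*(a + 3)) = 1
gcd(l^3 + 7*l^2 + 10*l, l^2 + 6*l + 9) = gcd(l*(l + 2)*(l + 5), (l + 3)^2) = 1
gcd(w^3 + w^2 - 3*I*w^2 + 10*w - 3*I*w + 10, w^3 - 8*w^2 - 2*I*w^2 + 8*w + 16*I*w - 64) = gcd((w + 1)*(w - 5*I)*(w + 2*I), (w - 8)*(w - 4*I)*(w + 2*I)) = w + 2*I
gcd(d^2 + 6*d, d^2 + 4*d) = d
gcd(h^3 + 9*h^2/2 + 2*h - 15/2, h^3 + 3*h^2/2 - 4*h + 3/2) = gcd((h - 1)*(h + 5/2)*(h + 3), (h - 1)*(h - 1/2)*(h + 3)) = h^2 + 2*h - 3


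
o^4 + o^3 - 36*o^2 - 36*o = o*(o - 6)*(o + 1)*(o + 6)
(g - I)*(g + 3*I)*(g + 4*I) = g^3 + 6*I*g^2 - 5*g + 12*I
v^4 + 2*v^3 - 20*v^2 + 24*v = v*(v - 2)^2*(v + 6)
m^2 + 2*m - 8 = (m - 2)*(m + 4)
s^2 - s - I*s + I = (s - 1)*(s - I)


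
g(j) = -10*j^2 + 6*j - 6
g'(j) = 6 - 20*j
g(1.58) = -21.48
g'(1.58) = -25.60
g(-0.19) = -7.50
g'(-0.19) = 9.80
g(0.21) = -5.18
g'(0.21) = 1.80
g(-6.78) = -506.36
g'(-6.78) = 141.60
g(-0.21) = -7.70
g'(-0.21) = 10.20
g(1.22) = -13.56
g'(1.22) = -18.40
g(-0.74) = -15.92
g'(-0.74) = 20.80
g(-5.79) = -375.98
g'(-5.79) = 121.80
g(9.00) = -762.00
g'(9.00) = -174.00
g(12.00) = -1374.00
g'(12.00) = -234.00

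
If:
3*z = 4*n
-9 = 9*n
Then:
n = -1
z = -4/3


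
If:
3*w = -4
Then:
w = -4/3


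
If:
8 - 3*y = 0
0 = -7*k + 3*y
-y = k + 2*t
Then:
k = 8/7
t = -40/21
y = 8/3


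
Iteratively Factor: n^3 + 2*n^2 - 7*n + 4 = (n - 1)*(n^2 + 3*n - 4) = (n - 1)*(n + 4)*(n - 1)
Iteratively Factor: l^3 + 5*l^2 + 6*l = (l + 2)*(l^2 + 3*l) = l*(l + 2)*(l + 3)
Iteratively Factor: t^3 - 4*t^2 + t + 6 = (t - 3)*(t^2 - t - 2) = (t - 3)*(t - 2)*(t + 1)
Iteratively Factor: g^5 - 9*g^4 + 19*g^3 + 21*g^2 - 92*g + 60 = (g - 2)*(g^4 - 7*g^3 + 5*g^2 + 31*g - 30) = (g - 2)*(g + 2)*(g^3 - 9*g^2 + 23*g - 15) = (g - 2)*(g - 1)*(g + 2)*(g^2 - 8*g + 15) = (g - 3)*(g - 2)*(g - 1)*(g + 2)*(g - 5)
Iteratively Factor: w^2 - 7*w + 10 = (w - 5)*(w - 2)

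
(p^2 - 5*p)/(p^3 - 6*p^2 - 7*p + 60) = p/(p^2 - p - 12)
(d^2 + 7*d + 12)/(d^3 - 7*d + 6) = (d + 4)/(d^2 - 3*d + 2)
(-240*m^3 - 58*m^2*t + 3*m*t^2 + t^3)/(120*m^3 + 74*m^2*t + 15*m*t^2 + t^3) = (-8*m + t)/(4*m + t)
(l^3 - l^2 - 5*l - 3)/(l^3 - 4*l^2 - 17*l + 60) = (l^2 + 2*l + 1)/(l^2 - l - 20)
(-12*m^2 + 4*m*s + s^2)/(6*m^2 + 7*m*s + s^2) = (-2*m + s)/(m + s)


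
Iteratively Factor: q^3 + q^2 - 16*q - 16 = (q + 4)*(q^2 - 3*q - 4) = (q - 4)*(q + 4)*(q + 1)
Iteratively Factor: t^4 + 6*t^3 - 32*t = (t - 2)*(t^3 + 8*t^2 + 16*t) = (t - 2)*(t + 4)*(t^2 + 4*t) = t*(t - 2)*(t + 4)*(t + 4)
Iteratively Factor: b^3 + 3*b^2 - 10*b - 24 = (b - 3)*(b^2 + 6*b + 8) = (b - 3)*(b + 2)*(b + 4)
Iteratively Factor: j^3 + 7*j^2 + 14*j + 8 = (j + 4)*(j^2 + 3*j + 2) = (j + 2)*(j + 4)*(j + 1)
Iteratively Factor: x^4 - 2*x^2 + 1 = (x + 1)*(x^3 - x^2 - x + 1) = (x - 1)*(x + 1)*(x^2 - 1) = (x - 1)^2*(x + 1)*(x + 1)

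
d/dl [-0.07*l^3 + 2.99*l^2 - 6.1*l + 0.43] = -0.21*l^2 + 5.98*l - 6.1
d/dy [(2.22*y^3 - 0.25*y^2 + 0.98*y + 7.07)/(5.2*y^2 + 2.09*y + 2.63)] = (11.544*y^4 + 9.2796*y^3 + 11.8973*y^2 - 74.843*y - 12.1989)/(27.04*y^4 + 21.736*y^3 + 31.7201*y^2 + 10.9934*y + 6.9169)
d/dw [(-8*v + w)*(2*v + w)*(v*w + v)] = v*(-16*v^2 - 12*v*w - 6*v + 3*w^2 + 2*w)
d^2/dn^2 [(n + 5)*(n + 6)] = 2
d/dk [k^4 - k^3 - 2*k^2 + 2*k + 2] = 4*k^3 - 3*k^2 - 4*k + 2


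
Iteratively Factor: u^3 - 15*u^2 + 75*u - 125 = (u - 5)*(u^2 - 10*u + 25) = (u - 5)^2*(u - 5)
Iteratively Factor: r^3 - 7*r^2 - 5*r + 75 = (r + 3)*(r^2 - 10*r + 25) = (r - 5)*(r + 3)*(r - 5)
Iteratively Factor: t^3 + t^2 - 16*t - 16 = (t - 4)*(t^2 + 5*t + 4) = (t - 4)*(t + 1)*(t + 4)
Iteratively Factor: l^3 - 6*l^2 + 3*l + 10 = (l - 5)*(l^2 - l - 2) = (l - 5)*(l + 1)*(l - 2)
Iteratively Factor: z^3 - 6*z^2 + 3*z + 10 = (z - 2)*(z^2 - 4*z - 5) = (z - 2)*(z + 1)*(z - 5)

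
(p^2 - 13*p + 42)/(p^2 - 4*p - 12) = (p - 7)/(p + 2)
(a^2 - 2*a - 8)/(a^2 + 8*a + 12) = (a - 4)/(a + 6)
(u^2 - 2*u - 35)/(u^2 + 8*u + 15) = (u - 7)/(u + 3)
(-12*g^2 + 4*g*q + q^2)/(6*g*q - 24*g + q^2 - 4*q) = (-2*g + q)/(q - 4)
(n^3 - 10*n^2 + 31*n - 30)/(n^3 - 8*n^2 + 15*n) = (n - 2)/n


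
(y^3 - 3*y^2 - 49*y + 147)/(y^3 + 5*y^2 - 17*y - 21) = (y - 7)/(y + 1)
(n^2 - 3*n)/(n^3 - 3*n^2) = 1/n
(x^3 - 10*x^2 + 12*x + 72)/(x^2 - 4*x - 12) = x - 6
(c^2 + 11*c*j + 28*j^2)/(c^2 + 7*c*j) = (c + 4*j)/c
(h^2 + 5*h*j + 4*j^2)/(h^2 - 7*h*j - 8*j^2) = (h + 4*j)/(h - 8*j)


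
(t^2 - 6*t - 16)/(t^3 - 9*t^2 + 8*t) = (t + 2)/(t*(t - 1))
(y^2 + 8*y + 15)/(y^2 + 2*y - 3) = (y + 5)/(y - 1)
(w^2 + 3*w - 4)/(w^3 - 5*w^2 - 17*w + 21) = (w + 4)/(w^2 - 4*w - 21)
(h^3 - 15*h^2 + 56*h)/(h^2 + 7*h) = (h^2 - 15*h + 56)/(h + 7)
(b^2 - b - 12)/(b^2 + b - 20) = (b + 3)/(b + 5)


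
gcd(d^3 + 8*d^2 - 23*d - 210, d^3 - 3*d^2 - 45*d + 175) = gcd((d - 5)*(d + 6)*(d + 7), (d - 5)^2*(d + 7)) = d^2 + 2*d - 35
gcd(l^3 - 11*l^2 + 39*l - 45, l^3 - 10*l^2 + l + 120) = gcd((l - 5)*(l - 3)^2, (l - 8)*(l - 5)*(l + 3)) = l - 5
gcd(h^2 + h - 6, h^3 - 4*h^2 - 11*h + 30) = h^2 + h - 6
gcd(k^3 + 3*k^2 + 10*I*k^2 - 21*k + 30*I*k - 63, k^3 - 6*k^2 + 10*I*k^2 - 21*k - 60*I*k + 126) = k^2 + 10*I*k - 21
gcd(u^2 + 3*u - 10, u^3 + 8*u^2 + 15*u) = u + 5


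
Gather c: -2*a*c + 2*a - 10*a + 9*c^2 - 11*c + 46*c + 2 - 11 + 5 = -8*a + 9*c^2 + c*(35 - 2*a) - 4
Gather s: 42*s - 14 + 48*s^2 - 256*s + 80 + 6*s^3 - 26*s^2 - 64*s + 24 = 6*s^3 + 22*s^2 - 278*s + 90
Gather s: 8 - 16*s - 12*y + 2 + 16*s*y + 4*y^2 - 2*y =s*(16*y - 16) + 4*y^2 - 14*y + 10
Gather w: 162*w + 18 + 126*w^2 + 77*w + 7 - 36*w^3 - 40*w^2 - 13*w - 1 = -36*w^3 + 86*w^2 + 226*w + 24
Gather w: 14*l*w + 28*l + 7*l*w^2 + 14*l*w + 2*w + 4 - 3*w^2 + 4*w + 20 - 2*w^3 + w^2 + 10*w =28*l - 2*w^3 + w^2*(7*l - 2) + w*(28*l + 16) + 24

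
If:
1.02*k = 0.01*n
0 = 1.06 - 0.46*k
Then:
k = 2.30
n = 235.04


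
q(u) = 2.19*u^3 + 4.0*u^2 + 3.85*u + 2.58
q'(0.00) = 3.85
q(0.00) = 2.58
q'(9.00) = 608.02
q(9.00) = 1957.74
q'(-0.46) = 1.56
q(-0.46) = 1.44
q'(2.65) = 71.19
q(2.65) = 81.63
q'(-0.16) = 2.74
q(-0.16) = 2.06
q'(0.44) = 8.64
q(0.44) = 5.23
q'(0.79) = 14.27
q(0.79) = 9.20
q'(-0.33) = 1.93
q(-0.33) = 1.67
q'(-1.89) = 12.20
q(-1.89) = -5.19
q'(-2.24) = 18.90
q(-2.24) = -10.59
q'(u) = 6.57*u^2 + 8.0*u + 3.85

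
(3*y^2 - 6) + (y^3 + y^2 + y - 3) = y^3 + 4*y^2 + y - 9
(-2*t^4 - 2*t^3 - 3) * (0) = 0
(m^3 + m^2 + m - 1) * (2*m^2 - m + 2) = 2*m^5 + m^4 + 3*m^3 - m^2 + 3*m - 2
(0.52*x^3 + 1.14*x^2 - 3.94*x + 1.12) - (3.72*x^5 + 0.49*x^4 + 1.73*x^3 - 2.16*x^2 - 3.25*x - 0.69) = -3.72*x^5 - 0.49*x^4 - 1.21*x^3 + 3.3*x^2 - 0.69*x + 1.81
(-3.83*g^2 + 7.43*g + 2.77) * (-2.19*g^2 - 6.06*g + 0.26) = 8.3877*g^4 + 6.9381*g^3 - 52.0879*g^2 - 14.8544*g + 0.7202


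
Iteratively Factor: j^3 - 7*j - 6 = (j + 1)*(j^2 - j - 6) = (j - 3)*(j + 1)*(j + 2)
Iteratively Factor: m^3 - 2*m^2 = (m - 2)*(m^2) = m*(m - 2)*(m)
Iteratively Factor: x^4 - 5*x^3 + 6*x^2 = (x)*(x^3 - 5*x^2 + 6*x) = x*(x - 2)*(x^2 - 3*x) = x*(x - 3)*(x - 2)*(x)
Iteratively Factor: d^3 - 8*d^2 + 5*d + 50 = (d + 2)*(d^2 - 10*d + 25) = (d - 5)*(d + 2)*(d - 5)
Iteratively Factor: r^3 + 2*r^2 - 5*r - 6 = (r + 3)*(r^2 - r - 2) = (r + 1)*(r + 3)*(r - 2)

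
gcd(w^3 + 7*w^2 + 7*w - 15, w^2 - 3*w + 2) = w - 1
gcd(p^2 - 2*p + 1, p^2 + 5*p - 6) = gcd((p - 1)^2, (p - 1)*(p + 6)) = p - 1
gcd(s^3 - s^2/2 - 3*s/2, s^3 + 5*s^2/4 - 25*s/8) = s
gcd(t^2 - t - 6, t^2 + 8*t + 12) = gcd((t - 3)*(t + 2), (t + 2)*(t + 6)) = t + 2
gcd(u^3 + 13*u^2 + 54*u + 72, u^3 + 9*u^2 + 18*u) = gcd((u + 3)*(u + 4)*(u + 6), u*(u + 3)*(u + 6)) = u^2 + 9*u + 18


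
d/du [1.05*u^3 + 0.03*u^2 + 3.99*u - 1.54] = 3.15*u^2 + 0.06*u + 3.99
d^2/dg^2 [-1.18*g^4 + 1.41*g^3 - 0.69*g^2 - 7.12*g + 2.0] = -14.16*g^2 + 8.46*g - 1.38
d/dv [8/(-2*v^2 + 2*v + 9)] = 16*(2*v - 1)/(-2*v^2 + 2*v + 9)^2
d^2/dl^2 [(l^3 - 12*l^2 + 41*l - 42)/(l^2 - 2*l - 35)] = 112/(l^3 + 15*l^2 + 75*l + 125)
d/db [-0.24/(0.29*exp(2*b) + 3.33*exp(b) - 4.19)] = (0.1392*exp(b) + 0.7992)*exp(b)/(0.29*exp(2*b) + 3.33*exp(b) - 4.19)^2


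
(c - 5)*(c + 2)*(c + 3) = c^3 - 19*c - 30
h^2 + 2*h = h*(h + 2)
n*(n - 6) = n^2 - 6*n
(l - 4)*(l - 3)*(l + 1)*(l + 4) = l^4 - 2*l^3 - 19*l^2 + 32*l + 48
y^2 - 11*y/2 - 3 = (y - 6)*(y + 1/2)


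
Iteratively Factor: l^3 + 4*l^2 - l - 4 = (l - 1)*(l^2 + 5*l + 4) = (l - 1)*(l + 1)*(l + 4)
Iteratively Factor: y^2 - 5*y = (y - 5)*(y)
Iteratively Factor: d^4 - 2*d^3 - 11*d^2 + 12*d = (d)*(d^3 - 2*d^2 - 11*d + 12) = d*(d - 4)*(d^2 + 2*d - 3) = d*(d - 4)*(d - 1)*(d + 3)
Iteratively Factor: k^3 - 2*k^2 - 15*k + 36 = (k - 3)*(k^2 + k - 12) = (k - 3)^2*(k + 4)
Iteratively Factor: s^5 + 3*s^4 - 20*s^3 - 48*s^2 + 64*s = (s + 4)*(s^4 - s^3 - 16*s^2 + 16*s) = (s - 1)*(s + 4)*(s^3 - 16*s) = (s - 4)*(s - 1)*(s + 4)*(s^2 + 4*s) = (s - 4)*(s - 1)*(s + 4)^2*(s)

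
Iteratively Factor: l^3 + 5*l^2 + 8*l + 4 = (l + 1)*(l^2 + 4*l + 4) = (l + 1)*(l + 2)*(l + 2)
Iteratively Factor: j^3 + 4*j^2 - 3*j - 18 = (j - 2)*(j^2 + 6*j + 9) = (j - 2)*(j + 3)*(j + 3)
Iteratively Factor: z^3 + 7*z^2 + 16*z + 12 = (z + 3)*(z^2 + 4*z + 4) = (z + 2)*(z + 3)*(z + 2)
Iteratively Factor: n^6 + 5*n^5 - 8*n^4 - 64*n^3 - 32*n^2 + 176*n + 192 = (n + 2)*(n^5 + 3*n^4 - 14*n^3 - 36*n^2 + 40*n + 96) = (n - 3)*(n + 2)*(n^4 + 6*n^3 + 4*n^2 - 24*n - 32) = (n - 3)*(n + 2)^2*(n^3 + 4*n^2 - 4*n - 16) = (n - 3)*(n - 2)*(n + 2)^2*(n^2 + 6*n + 8) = (n - 3)*(n - 2)*(n + 2)^2*(n + 4)*(n + 2)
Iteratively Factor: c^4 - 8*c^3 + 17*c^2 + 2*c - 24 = (c + 1)*(c^3 - 9*c^2 + 26*c - 24) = (c - 3)*(c + 1)*(c^2 - 6*c + 8) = (c - 4)*(c - 3)*(c + 1)*(c - 2)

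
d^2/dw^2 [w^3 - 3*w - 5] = 6*w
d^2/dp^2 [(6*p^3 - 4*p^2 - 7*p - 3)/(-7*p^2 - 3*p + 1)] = 2*(163*p^3 + 579*p^2 + 318*p + 73)/(343*p^6 + 441*p^5 + 42*p^4 - 99*p^3 - 6*p^2 + 9*p - 1)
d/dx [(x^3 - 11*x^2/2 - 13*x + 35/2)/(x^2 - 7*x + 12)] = (2*x^4 - 28*x^3 + 175*x^2 - 334*x - 67)/(2*(x^4 - 14*x^3 + 73*x^2 - 168*x + 144))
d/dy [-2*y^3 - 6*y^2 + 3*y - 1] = -6*y^2 - 12*y + 3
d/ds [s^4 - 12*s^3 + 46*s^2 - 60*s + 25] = 4*s^3 - 36*s^2 + 92*s - 60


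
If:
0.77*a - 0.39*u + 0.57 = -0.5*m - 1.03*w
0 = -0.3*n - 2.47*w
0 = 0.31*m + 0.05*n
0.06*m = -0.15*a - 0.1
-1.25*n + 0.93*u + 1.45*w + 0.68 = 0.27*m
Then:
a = -0.64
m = -0.07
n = 0.46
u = -0.04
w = -0.06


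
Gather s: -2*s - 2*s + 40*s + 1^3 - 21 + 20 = 36*s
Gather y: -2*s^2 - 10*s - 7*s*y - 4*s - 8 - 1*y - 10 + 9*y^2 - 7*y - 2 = -2*s^2 - 14*s + 9*y^2 + y*(-7*s - 8) - 20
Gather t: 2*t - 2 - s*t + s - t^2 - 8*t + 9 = s - t^2 + t*(-s - 6) + 7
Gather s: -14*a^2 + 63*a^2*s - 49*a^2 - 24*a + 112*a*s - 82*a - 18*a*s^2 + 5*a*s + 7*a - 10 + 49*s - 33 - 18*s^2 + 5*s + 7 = -63*a^2 - 99*a + s^2*(-18*a - 18) + s*(63*a^2 + 117*a + 54) - 36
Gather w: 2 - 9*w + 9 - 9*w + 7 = 18 - 18*w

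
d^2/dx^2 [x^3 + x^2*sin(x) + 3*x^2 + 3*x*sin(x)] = -x^2*sin(x) - 3*x*sin(x) + 4*x*cos(x) + 6*x + 2*sin(x) + 6*cos(x) + 6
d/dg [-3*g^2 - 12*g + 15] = -6*g - 12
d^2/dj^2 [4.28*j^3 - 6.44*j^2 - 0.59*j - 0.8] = 25.68*j - 12.88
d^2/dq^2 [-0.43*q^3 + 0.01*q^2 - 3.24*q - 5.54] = 0.02 - 2.58*q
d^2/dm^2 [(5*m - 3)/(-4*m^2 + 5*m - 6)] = 2*(-(5*m - 3)*(8*m - 5)^2 + (60*m - 37)*(4*m^2 - 5*m + 6))/(4*m^2 - 5*m + 6)^3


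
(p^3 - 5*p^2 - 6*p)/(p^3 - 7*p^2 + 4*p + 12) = p/(p - 2)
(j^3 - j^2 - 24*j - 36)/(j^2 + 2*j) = j - 3 - 18/j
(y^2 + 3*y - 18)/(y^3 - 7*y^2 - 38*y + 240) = (y - 3)/(y^2 - 13*y + 40)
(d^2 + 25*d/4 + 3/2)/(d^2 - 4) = (4*d^2 + 25*d + 6)/(4*(d^2 - 4))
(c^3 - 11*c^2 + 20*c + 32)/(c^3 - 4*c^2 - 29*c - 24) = (c - 4)/(c + 3)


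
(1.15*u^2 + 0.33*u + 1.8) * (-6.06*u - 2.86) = -6.969*u^3 - 5.2888*u^2 - 11.8518*u - 5.148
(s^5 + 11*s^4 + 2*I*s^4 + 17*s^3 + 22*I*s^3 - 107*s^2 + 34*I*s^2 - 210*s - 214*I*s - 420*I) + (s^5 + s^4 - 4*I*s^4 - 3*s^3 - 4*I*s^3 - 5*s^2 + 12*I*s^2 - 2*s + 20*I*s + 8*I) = 2*s^5 + 12*s^4 - 2*I*s^4 + 14*s^3 + 18*I*s^3 - 112*s^2 + 46*I*s^2 - 212*s - 194*I*s - 412*I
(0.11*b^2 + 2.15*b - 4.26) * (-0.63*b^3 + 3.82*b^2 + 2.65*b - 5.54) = -0.0693*b^5 - 0.9343*b^4 + 11.1883*b^3 - 11.1851*b^2 - 23.2*b + 23.6004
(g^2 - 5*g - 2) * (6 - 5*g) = -5*g^3 + 31*g^2 - 20*g - 12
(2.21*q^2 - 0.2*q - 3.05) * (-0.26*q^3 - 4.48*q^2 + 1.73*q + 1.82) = -0.5746*q^5 - 9.8488*q^4 + 5.5123*q^3 + 17.3402*q^2 - 5.6405*q - 5.551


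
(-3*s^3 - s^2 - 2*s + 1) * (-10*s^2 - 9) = 30*s^5 + 10*s^4 + 47*s^3 - s^2 + 18*s - 9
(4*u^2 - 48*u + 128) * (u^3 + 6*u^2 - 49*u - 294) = 4*u^5 - 24*u^4 - 356*u^3 + 1944*u^2 + 7840*u - 37632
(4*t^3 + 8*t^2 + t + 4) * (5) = 20*t^3 + 40*t^2 + 5*t + 20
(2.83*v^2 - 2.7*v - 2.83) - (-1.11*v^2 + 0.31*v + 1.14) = 3.94*v^2 - 3.01*v - 3.97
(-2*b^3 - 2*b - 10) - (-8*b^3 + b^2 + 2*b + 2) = 6*b^3 - b^2 - 4*b - 12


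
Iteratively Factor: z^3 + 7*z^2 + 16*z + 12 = (z + 2)*(z^2 + 5*z + 6) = (z + 2)^2*(z + 3)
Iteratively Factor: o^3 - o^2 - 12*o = (o)*(o^2 - o - 12) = o*(o + 3)*(o - 4)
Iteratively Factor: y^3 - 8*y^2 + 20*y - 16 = (y - 2)*(y^2 - 6*y + 8) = (y - 4)*(y - 2)*(y - 2)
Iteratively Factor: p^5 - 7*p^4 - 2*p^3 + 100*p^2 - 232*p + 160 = (p - 5)*(p^4 - 2*p^3 - 12*p^2 + 40*p - 32) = (p - 5)*(p - 2)*(p^3 - 12*p + 16) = (p - 5)*(p - 2)*(p + 4)*(p^2 - 4*p + 4) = (p - 5)*(p - 2)^2*(p + 4)*(p - 2)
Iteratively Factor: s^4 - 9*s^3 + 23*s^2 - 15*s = (s - 1)*(s^3 - 8*s^2 + 15*s) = (s - 5)*(s - 1)*(s^2 - 3*s) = (s - 5)*(s - 3)*(s - 1)*(s)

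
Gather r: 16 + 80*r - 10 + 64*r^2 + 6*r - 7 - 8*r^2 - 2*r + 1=56*r^2 + 84*r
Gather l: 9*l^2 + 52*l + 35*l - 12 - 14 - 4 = 9*l^2 + 87*l - 30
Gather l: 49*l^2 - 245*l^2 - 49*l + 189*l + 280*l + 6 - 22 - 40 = -196*l^2 + 420*l - 56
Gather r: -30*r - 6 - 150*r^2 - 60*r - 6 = -150*r^2 - 90*r - 12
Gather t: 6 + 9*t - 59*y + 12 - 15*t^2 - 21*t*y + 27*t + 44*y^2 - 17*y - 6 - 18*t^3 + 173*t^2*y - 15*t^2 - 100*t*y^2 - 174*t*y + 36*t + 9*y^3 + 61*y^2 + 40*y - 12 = -18*t^3 + t^2*(173*y - 30) + t*(-100*y^2 - 195*y + 72) + 9*y^3 + 105*y^2 - 36*y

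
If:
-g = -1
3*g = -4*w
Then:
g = 1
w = -3/4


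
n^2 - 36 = (n - 6)*(n + 6)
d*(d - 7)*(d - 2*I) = d^3 - 7*d^2 - 2*I*d^2 + 14*I*d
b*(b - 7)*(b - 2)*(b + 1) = b^4 - 8*b^3 + 5*b^2 + 14*b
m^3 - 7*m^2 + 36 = (m - 6)*(m - 3)*(m + 2)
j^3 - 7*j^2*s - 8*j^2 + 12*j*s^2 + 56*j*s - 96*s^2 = (j - 8)*(j - 4*s)*(j - 3*s)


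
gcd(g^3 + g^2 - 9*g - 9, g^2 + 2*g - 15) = g - 3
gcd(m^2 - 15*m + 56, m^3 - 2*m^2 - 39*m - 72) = m - 8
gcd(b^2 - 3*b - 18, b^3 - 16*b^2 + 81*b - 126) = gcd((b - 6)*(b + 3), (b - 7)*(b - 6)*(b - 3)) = b - 6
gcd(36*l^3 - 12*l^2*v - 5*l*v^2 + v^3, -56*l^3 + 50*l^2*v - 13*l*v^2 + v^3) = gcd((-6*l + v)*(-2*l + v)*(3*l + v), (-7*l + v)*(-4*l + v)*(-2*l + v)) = -2*l + v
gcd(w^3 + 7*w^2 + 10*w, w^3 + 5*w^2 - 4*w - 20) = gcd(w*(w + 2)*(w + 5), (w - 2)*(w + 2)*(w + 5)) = w^2 + 7*w + 10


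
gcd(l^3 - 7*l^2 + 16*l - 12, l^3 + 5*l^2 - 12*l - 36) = l - 3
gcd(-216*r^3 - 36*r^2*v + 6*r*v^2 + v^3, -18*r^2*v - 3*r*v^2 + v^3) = 6*r - v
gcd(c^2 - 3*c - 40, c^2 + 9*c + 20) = c + 5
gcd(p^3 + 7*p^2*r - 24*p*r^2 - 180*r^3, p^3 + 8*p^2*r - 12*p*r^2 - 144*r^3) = p^2 + 12*p*r + 36*r^2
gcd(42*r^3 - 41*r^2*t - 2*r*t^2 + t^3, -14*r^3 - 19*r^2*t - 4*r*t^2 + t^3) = 7*r - t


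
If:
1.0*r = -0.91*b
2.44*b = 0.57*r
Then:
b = 0.00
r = 0.00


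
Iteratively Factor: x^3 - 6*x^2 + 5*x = (x)*(x^2 - 6*x + 5) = x*(x - 1)*(x - 5)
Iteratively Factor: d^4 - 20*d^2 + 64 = (d + 4)*(d^3 - 4*d^2 - 4*d + 16) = (d - 4)*(d + 4)*(d^2 - 4) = (d - 4)*(d - 2)*(d + 4)*(d + 2)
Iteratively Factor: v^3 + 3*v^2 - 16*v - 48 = (v + 3)*(v^2 - 16) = (v - 4)*(v + 3)*(v + 4)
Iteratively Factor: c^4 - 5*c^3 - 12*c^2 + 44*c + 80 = (c - 4)*(c^3 - c^2 - 16*c - 20) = (c - 4)*(c + 2)*(c^2 - 3*c - 10) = (c - 5)*(c - 4)*(c + 2)*(c + 2)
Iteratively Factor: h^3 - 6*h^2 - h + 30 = (h + 2)*(h^2 - 8*h + 15) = (h - 3)*(h + 2)*(h - 5)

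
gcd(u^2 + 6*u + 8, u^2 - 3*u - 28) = u + 4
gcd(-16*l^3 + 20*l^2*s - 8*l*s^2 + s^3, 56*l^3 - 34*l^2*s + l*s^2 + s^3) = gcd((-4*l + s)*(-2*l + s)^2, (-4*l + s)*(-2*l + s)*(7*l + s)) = 8*l^2 - 6*l*s + s^2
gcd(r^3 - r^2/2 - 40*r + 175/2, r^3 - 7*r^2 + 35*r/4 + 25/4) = r^2 - 15*r/2 + 25/2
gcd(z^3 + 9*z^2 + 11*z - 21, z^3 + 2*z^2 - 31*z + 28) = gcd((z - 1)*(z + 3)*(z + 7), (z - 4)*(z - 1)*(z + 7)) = z^2 + 6*z - 7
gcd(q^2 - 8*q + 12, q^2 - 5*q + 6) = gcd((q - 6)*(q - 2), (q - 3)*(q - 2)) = q - 2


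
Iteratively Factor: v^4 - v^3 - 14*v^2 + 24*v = (v)*(v^3 - v^2 - 14*v + 24) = v*(v + 4)*(v^2 - 5*v + 6) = v*(v - 2)*(v + 4)*(v - 3)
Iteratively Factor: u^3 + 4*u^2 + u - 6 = (u - 1)*(u^2 + 5*u + 6) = (u - 1)*(u + 3)*(u + 2)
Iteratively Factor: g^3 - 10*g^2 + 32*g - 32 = (g - 4)*(g^2 - 6*g + 8) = (g - 4)^2*(g - 2)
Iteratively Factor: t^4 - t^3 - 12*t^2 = (t)*(t^3 - t^2 - 12*t) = t*(t + 3)*(t^2 - 4*t) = t^2*(t + 3)*(t - 4)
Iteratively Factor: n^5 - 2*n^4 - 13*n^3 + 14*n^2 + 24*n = (n + 1)*(n^4 - 3*n^3 - 10*n^2 + 24*n) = n*(n + 1)*(n^3 - 3*n^2 - 10*n + 24) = n*(n + 1)*(n + 3)*(n^2 - 6*n + 8) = n*(n - 4)*(n + 1)*(n + 3)*(n - 2)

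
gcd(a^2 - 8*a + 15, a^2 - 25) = a - 5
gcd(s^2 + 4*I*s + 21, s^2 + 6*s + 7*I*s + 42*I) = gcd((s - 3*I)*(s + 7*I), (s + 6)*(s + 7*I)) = s + 7*I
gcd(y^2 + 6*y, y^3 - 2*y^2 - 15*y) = y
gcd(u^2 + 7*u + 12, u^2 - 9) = u + 3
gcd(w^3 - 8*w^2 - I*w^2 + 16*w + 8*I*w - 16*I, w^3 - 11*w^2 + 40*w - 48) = w^2 - 8*w + 16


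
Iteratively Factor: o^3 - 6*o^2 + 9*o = (o - 3)*(o^2 - 3*o) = o*(o - 3)*(o - 3)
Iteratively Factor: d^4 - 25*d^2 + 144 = (d - 3)*(d^3 + 3*d^2 - 16*d - 48) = (d - 3)*(d + 4)*(d^2 - d - 12) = (d - 4)*(d - 3)*(d + 4)*(d + 3)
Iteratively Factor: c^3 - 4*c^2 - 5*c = (c + 1)*(c^2 - 5*c) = (c - 5)*(c + 1)*(c)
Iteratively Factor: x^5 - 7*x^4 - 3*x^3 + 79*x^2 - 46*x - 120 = (x + 1)*(x^4 - 8*x^3 + 5*x^2 + 74*x - 120) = (x - 2)*(x + 1)*(x^3 - 6*x^2 - 7*x + 60) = (x - 4)*(x - 2)*(x + 1)*(x^2 - 2*x - 15) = (x - 4)*(x - 2)*(x + 1)*(x + 3)*(x - 5)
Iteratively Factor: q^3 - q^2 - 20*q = (q)*(q^2 - q - 20) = q*(q + 4)*(q - 5)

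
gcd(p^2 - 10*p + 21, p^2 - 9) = p - 3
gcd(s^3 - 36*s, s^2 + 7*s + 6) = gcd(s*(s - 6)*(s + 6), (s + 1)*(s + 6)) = s + 6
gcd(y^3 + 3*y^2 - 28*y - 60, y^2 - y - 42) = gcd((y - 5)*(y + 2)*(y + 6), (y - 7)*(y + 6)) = y + 6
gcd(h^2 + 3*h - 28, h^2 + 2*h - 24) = h - 4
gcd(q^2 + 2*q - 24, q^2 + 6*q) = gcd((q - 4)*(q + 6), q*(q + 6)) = q + 6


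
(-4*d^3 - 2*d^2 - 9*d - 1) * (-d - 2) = 4*d^4 + 10*d^3 + 13*d^2 + 19*d + 2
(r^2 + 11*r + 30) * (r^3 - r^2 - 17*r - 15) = r^5 + 10*r^4 + 2*r^3 - 232*r^2 - 675*r - 450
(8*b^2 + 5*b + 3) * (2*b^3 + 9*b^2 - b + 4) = 16*b^5 + 82*b^4 + 43*b^3 + 54*b^2 + 17*b + 12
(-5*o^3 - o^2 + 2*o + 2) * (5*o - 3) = -25*o^4 + 10*o^3 + 13*o^2 + 4*o - 6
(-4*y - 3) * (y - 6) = -4*y^2 + 21*y + 18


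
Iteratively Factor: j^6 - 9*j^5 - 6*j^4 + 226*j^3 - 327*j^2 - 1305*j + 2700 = (j + 3)*(j^5 - 12*j^4 + 30*j^3 + 136*j^2 - 735*j + 900) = (j - 3)*(j + 3)*(j^4 - 9*j^3 + 3*j^2 + 145*j - 300) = (j - 3)^2*(j + 3)*(j^3 - 6*j^2 - 15*j + 100) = (j - 5)*(j - 3)^2*(j + 3)*(j^2 - j - 20) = (j - 5)*(j - 3)^2*(j + 3)*(j + 4)*(j - 5)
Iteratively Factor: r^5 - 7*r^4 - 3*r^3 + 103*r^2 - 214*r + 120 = (r - 1)*(r^4 - 6*r^3 - 9*r^2 + 94*r - 120) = (r - 1)*(r + 4)*(r^3 - 10*r^2 + 31*r - 30) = (r - 2)*(r - 1)*(r + 4)*(r^2 - 8*r + 15) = (r - 3)*(r - 2)*(r - 1)*(r + 4)*(r - 5)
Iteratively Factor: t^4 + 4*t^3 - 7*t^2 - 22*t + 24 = (t + 4)*(t^3 - 7*t + 6) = (t - 2)*(t + 4)*(t^2 + 2*t - 3) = (t - 2)*(t + 3)*(t + 4)*(t - 1)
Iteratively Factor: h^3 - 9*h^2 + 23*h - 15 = (h - 1)*(h^2 - 8*h + 15) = (h - 3)*(h - 1)*(h - 5)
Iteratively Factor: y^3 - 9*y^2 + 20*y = (y)*(y^2 - 9*y + 20) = y*(y - 5)*(y - 4)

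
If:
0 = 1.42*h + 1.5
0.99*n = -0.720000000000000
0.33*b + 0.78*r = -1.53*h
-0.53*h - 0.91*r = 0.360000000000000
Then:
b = 4.38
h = -1.06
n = -0.73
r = 0.22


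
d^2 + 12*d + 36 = (d + 6)^2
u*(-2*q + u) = -2*q*u + u^2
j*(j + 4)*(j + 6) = j^3 + 10*j^2 + 24*j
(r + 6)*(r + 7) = r^2 + 13*r + 42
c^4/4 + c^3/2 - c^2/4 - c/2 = c*(c/2 + 1/2)*(c/2 + 1)*(c - 1)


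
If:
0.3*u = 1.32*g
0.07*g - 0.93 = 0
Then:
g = 13.29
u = 58.46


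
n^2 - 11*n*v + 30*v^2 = (n - 6*v)*(n - 5*v)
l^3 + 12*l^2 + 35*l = l*(l + 5)*(l + 7)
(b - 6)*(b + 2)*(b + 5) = b^3 + b^2 - 32*b - 60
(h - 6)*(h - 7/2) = h^2 - 19*h/2 + 21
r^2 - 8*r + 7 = (r - 7)*(r - 1)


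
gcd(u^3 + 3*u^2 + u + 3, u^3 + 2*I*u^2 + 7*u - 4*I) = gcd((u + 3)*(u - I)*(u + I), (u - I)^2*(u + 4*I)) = u - I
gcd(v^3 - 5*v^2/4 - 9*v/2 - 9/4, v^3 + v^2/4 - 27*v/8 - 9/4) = v + 3/4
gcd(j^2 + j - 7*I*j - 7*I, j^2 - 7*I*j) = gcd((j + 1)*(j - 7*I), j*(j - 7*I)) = j - 7*I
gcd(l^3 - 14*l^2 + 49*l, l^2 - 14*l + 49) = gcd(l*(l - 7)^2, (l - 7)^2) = l^2 - 14*l + 49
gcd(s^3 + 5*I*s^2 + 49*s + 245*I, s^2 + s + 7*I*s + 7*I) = s + 7*I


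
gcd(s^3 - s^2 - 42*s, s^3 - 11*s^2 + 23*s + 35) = s - 7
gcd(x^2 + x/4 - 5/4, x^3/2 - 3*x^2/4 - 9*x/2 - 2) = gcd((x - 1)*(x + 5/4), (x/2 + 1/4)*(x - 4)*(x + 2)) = 1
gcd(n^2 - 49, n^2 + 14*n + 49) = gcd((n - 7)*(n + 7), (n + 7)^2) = n + 7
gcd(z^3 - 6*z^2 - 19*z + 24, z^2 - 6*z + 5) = z - 1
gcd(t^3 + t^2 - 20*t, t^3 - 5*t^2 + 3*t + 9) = 1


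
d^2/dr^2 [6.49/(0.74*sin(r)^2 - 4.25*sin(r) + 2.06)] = (-14.215696*sin(r)^4 + 61.23315*sin(r)^3 - 56.328657*sin(r)^2 - 179.28625*sin(r) + 214.664538)/(0.74*sin(r)^2 - 4.25*sin(r) + 2.06)^3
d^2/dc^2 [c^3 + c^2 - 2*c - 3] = 6*c + 2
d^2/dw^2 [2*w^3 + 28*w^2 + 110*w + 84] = 12*w + 56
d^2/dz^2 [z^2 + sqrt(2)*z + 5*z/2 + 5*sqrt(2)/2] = 2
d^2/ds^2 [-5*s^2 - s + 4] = -10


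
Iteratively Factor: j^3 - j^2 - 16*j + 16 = (j + 4)*(j^2 - 5*j + 4) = (j - 1)*(j + 4)*(j - 4)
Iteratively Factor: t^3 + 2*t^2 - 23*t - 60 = (t + 4)*(t^2 - 2*t - 15) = (t - 5)*(t + 4)*(t + 3)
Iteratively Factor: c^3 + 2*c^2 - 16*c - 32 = (c + 2)*(c^2 - 16) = (c - 4)*(c + 2)*(c + 4)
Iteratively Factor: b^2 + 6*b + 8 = (b + 4)*(b + 2)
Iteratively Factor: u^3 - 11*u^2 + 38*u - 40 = (u - 2)*(u^2 - 9*u + 20) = (u - 5)*(u - 2)*(u - 4)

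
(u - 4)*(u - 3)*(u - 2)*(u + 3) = u^4 - 6*u^3 - u^2 + 54*u - 72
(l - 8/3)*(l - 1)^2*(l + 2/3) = l^4 - 4*l^3 + 29*l^2/9 + 14*l/9 - 16/9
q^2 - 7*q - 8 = (q - 8)*(q + 1)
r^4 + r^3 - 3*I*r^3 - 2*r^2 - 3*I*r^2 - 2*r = r*(r + 1)*(r - 2*I)*(r - I)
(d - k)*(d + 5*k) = d^2 + 4*d*k - 5*k^2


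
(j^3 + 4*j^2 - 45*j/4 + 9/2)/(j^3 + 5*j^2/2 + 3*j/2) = (4*j^3 + 16*j^2 - 45*j + 18)/(2*j*(2*j^2 + 5*j + 3))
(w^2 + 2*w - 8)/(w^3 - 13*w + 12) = (w - 2)/(w^2 - 4*w + 3)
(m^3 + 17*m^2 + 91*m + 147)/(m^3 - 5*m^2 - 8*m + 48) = (m^2 + 14*m + 49)/(m^2 - 8*m + 16)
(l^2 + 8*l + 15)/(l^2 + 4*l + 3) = (l + 5)/(l + 1)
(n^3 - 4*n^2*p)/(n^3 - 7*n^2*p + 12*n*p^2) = n/(n - 3*p)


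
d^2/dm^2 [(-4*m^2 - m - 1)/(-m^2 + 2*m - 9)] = 2*(9*m^3 - 105*m^2 - 33*m + 337)/(m^6 - 6*m^5 + 39*m^4 - 116*m^3 + 351*m^2 - 486*m + 729)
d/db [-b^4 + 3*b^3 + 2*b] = -4*b^3 + 9*b^2 + 2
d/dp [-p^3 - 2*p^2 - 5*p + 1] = -3*p^2 - 4*p - 5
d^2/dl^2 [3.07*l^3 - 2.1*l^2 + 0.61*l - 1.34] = 18.42*l - 4.2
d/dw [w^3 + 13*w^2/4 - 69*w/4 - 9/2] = 3*w^2 + 13*w/2 - 69/4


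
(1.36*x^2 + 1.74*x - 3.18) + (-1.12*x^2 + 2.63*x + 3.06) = 0.24*x^2 + 4.37*x - 0.12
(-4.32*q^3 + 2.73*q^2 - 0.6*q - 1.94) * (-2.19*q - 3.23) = 9.4608*q^4 + 7.9749*q^3 - 7.5039*q^2 + 6.1866*q + 6.2662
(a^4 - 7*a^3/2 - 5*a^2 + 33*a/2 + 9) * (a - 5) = a^5 - 17*a^4/2 + 25*a^3/2 + 83*a^2/2 - 147*a/2 - 45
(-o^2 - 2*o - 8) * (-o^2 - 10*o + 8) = o^4 + 12*o^3 + 20*o^2 + 64*o - 64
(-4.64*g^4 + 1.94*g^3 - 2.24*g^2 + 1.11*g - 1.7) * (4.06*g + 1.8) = -18.8384*g^5 - 0.475600000000001*g^4 - 5.6024*g^3 + 0.474599999999999*g^2 - 4.904*g - 3.06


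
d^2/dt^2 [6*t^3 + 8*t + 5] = 36*t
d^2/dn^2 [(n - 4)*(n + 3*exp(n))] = 3*n*exp(n) - 6*exp(n) + 2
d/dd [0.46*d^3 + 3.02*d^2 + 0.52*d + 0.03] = 1.38*d^2 + 6.04*d + 0.52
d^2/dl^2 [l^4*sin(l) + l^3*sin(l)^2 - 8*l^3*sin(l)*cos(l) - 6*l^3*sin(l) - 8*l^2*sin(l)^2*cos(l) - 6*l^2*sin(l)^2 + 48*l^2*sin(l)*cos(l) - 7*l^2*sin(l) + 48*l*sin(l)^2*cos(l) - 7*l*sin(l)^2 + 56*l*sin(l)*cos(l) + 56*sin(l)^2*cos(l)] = -l^4*sin(l) + 6*l^3*sin(l) + 16*l^3*sin(2*l) + 8*l^3*cos(l) + 2*l^3*cos(2*l) + 19*l^2*sin(l) - 90*l^2*sin(2*l) - 34*l^2*cos(l) - 60*l^2*cos(2*l) - 18*l^2*cos(3*l) - 28*l*sin(l) - 160*l*sin(2*l) - 24*l*sin(3*l) - 40*l*cos(l) + 175*l*cos(2*l) + 108*l*cos(3*l) + 3*l - 38*sin(l) + 34*sin(2*l) + 72*sin(3*l) - 18*cos(l) + 118*cos(2*l) + 130*cos(3*l) - 6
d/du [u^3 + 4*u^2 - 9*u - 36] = 3*u^2 + 8*u - 9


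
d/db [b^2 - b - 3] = 2*b - 1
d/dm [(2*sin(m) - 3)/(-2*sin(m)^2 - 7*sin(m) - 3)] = (4*sin(m)^2 - 12*sin(m) - 27)*cos(m)/((sin(m) + 3)^2*(2*sin(m) + 1)^2)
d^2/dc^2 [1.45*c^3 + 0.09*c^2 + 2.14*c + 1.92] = 8.7*c + 0.18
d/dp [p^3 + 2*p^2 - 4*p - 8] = 3*p^2 + 4*p - 4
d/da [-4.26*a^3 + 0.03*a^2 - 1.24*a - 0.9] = -12.78*a^2 + 0.06*a - 1.24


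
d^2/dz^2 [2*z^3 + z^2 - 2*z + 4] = 12*z + 2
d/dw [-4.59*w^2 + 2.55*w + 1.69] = 2.55 - 9.18*w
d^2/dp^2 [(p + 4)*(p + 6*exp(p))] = 6*p*exp(p) + 36*exp(p) + 2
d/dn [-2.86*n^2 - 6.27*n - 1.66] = -5.72*n - 6.27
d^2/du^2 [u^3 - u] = 6*u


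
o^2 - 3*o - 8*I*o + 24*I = (o - 3)*(o - 8*I)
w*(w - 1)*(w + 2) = w^3 + w^2 - 2*w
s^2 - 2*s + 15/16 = (s - 5/4)*(s - 3/4)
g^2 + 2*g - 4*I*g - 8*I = (g + 2)*(g - 4*I)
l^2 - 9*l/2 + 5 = (l - 5/2)*(l - 2)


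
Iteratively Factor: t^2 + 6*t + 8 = (t + 2)*(t + 4)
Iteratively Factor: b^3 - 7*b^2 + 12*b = (b - 4)*(b^2 - 3*b) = (b - 4)*(b - 3)*(b)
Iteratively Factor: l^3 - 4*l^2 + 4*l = (l - 2)*(l^2 - 2*l) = l*(l - 2)*(l - 2)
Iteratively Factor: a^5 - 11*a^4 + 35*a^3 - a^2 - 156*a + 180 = (a - 5)*(a^4 - 6*a^3 + 5*a^2 + 24*a - 36) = (a - 5)*(a + 2)*(a^3 - 8*a^2 + 21*a - 18) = (a - 5)*(a - 2)*(a + 2)*(a^2 - 6*a + 9) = (a - 5)*(a - 3)*(a - 2)*(a + 2)*(a - 3)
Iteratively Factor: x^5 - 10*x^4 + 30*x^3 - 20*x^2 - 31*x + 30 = (x - 2)*(x^4 - 8*x^3 + 14*x^2 + 8*x - 15) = (x - 5)*(x - 2)*(x^3 - 3*x^2 - x + 3) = (x - 5)*(x - 2)*(x - 1)*(x^2 - 2*x - 3) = (x - 5)*(x - 3)*(x - 2)*(x - 1)*(x + 1)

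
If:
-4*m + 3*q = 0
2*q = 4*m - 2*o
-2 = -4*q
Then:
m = 3/8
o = 1/4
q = 1/2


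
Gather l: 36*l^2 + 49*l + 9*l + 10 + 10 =36*l^2 + 58*l + 20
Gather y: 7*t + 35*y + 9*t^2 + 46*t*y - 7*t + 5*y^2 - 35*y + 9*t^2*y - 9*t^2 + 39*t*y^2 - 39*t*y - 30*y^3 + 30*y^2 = -30*y^3 + y^2*(39*t + 35) + y*(9*t^2 + 7*t)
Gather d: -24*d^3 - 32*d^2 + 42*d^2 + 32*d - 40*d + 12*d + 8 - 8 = -24*d^3 + 10*d^2 + 4*d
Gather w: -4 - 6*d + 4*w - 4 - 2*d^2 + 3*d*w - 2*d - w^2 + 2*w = -2*d^2 - 8*d - w^2 + w*(3*d + 6) - 8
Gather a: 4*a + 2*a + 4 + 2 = 6*a + 6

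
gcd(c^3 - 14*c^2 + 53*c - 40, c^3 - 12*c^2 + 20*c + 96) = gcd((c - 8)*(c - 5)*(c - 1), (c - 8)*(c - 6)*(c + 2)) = c - 8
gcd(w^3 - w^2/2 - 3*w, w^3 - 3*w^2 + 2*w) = w^2 - 2*w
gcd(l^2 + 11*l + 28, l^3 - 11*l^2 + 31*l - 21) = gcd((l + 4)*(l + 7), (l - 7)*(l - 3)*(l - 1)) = 1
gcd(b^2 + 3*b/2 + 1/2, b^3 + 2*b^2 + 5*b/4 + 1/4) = b^2 + 3*b/2 + 1/2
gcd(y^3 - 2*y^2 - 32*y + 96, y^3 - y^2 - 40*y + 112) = y^2 - 8*y + 16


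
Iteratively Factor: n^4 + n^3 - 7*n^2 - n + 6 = (n + 3)*(n^3 - 2*n^2 - n + 2) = (n + 1)*(n + 3)*(n^2 - 3*n + 2) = (n - 2)*(n + 1)*(n + 3)*(n - 1)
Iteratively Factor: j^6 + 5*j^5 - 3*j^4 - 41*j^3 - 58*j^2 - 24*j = (j - 3)*(j^5 + 8*j^4 + 21*j^3 + 22*j^2 + 8*j) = (j - 3)*(j + 4)*(j^4 + 4*j^3 + 5*j^2 + 2*j) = j*(j - 3)*(j + 4)*(j^3 + 4*j^2 + 5*j + 2) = j*(j - 3)*(j + 1)*(j + 4)*(j^2 + 3*j + 2) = j*(j - 3)*(j + 1)*(j + 2)*(j + 4)*(j + 1)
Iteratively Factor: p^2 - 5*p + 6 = (p - 2)*(p - 3)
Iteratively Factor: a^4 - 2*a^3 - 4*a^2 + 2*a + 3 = (a - 1)*(a^3 - a^2 - 5*a - 3) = (a - 3)*(a - 1)*(a^2 + 2*a + 1) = (a - 3)*(a - 1)*(a + 1)*(a + 1)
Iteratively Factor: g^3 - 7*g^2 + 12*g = (g - 3)*(g^2 - 4*g) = g*(g - 3)*(g - 4)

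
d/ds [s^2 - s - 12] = 2*s - 1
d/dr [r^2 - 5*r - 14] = 2*r - 5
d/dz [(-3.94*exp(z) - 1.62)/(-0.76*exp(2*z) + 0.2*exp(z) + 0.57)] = (-(1.52*exp(z) - 0.2)*(3.94*exp(z) + 1.62) + 2.9944*exp(2*z) - 0.788*exp(z) - 2.2458)*exp(z)/(-0.76*exp(2*z) + 0.2*exp(z) + 0.57)^2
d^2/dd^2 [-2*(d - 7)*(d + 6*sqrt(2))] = -4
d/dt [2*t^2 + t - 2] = 4*t + 1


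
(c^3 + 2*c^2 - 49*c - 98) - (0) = c^3 + 2*c^2 - 49*c - 98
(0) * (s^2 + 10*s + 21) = 0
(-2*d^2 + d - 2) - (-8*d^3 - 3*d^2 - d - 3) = 8*d^3 + d^2 + 2*d + 1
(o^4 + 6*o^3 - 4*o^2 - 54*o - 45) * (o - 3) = o^5 + 3*o^4 - 22*o^3 - 42*o^2 + 117*o + 135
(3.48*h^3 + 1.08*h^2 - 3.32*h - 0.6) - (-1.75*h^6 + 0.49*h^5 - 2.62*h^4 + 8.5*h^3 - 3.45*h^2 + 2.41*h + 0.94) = 1.75*h^6 - 0.49*h^5 + 2.62*h^4 - 5.02*h^3 + 4.53*h^2 - 5.73*h - 1.54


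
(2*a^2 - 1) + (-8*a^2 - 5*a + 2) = -6*a^2 - 5*a + 1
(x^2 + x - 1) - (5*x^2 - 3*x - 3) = -4*x^2 + 4*x + 2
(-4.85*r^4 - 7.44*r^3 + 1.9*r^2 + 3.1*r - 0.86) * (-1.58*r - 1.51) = 7.663*r^5 + 19.0787*r^4 + 8.2324*r^3 - 7.767*r^2 - 3.3222*r + 1.2986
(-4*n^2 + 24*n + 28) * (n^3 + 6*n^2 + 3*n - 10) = -4*n^5 + 160*n^3 + 280*n^2 - 156*n - 280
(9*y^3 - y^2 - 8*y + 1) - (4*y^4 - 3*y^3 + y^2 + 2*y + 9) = -4*y^4 + 12*y^3 - 2*y^2 - 10*y - 8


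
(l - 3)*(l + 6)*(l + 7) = l^3 + 10*l^2 + 3*l - 126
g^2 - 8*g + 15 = (g - 5)*(g - 3)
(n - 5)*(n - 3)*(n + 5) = n^3 - 3*n^2 - 25*n + 75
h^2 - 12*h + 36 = (h - 6)^2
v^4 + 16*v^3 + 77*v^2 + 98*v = v*(v + 2)*(v + 7)^2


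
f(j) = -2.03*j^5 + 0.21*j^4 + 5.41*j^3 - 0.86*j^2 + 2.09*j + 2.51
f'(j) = -10.15*j^4 + 0.84*j^3 + 16.23*j^2 - 1.72*j + 2.09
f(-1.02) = -3.79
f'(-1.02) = 8.85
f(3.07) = -377.58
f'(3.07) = -727.53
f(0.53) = 4.11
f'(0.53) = 5.06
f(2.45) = -89.60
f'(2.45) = -258.05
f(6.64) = -24231.63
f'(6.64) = -18778.35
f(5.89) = -13047.20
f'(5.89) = -11489.29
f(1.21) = 8.55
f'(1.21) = 3.50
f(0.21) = 2.96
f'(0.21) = 2.43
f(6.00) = -14360.47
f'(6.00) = -12396.91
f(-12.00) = 499988.63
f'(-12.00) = -209562.07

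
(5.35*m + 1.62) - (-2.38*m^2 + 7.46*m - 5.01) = 2.38*m^2 - 2.11*m + 6.63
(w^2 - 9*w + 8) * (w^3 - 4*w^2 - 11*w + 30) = w^5 - 13*w^4 + 33*w^3 + 97*w^2 - 358*w + 240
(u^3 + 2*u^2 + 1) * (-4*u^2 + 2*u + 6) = -4*u^5 - 6*u^4 + 10*u^3 + 8*u^2 + 2*u + 6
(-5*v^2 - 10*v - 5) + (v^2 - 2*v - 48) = -4*v^2 - 12*v - 53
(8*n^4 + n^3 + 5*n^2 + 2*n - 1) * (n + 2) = 8*n^5 + 17*n^4 + 7*n^3 + 12*n^2 + 3*n - 2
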